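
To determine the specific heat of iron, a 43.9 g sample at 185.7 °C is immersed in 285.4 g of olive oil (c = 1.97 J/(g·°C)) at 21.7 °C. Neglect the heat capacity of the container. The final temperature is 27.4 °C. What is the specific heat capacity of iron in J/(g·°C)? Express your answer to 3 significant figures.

q_gained = (285.4 × 1.97) × (27.4 − 21.7) = 3205 J
q_lost = 43.9 × c × (185.7 − 27.4) = 6949.37 c
Set equal: c = 3205 / 6949.37 = 0.461 J/(g·°C)

c = 0.461 J/(g·°C)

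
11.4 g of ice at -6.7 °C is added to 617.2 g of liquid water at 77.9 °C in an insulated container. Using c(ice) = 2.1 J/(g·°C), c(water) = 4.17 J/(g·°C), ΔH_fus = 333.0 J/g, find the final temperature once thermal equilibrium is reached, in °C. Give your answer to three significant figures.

Heat to bring ice to 0 °C and melt it: q₁ = 11.4×2.1×6.7 + 11.4×333.0 = 3956.6 J
Heat the water can supply cooling to 0 °C: 617.2×4.17×77.9 = 200493 J > q₁, so all ice melts.
Energy balance: 617.2×4.17×(77.9 − T) = 3956.6 + 11.4×4.17×(T − 0)
2573.724(77.9 − T) = 3956.6 + 47.538 T
200493 − 3956.6 = 2621.262 T
T = 196536.4 / 2621.262 = 74.98 °C

T_f = 75.0 °C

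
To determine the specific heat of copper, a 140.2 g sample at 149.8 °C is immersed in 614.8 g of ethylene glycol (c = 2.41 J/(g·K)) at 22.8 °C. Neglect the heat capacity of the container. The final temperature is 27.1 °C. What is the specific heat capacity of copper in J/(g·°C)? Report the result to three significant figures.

c = 0.370 J/(g·°C)

q_gained = (614.8 × 2.41) × (27.1 − 22.8) = 6371 J
q_lost = 140.2 × c × (149.8 − 27.1) = 17202.54 c
Set equal: c = 6371 / 17202.54 = 0.370 J/(g·°C)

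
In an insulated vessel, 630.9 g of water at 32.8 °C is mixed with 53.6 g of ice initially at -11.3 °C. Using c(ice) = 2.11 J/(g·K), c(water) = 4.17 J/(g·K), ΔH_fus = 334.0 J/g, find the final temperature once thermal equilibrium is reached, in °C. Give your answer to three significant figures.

Heat to bring ice to 0 °C and melt it: q₁ = 53.6×2.11×11.3 + 53.6×334.0 = 19180 J
Heat the water can supply cooling to 0 °C: 630.9×4.17×32.8 = 86292.0 J > q₁, so all ice melts.
Energy balance: 630.9×4.17×(32.8 − T) = 19180 + 53.6×4.17×(T − 0)
2630.853(32.8 − T) = 19180 + 223.512 T
86292.0 − 19180 = 2854.365 T
T = 67112.0 / 2854.365 = 23.51 °C

T_f = 23.5 °C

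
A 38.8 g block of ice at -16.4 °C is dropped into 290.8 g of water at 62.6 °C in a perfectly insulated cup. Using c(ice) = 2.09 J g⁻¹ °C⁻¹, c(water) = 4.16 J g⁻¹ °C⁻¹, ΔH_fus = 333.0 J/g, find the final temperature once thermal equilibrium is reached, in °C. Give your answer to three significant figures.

T_f = 44.8 °C

Heat to bring ice to 0 °C and melt it: q₁ = 38.8×2.09×16.4 + 38.8×333.0 = 14250 J
Heat the water can supply cooling to 0 °C: 290.8×4.16×62.6 = 75729.0 J > q₁, so all ice melts.
Energy balance: 290.8×4.16×(62.6 − T) = 14250 + 38.8×4.16×(T − 0)
1209.728(62.6 − T) = 14250 + 161.408 T
75729.0 − 14250 = 1371.136 T
T = 61479.0 / 1371.136 = 44.84 °C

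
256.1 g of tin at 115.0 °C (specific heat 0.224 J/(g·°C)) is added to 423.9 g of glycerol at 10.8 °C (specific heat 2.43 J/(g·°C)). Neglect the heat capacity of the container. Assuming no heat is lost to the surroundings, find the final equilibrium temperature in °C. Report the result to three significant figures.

T_f = 16.3 °C

Heat lost by tin = heat gained by glycerol.
(256.1)(0.224)(115.0 − T) = (423.9)(2.43)(T − 10.8)
57.3664 (115.0 − T) = 1030.077 (T − 10.8)
6597.1 − 57.3664 T = 1030.077 T − 11125
17722.1 = 1087.4434 T
T = 16.30 °C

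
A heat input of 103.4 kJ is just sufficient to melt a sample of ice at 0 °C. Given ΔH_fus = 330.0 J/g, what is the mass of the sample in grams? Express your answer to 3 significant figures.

m = q / ΔH_fus = 103400 J / 330.0 J/g = 313 g

m = 313 g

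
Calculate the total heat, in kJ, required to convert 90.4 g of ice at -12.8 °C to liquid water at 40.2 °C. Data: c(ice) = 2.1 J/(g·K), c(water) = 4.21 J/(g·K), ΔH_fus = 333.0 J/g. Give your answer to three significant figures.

q = 47.8 kJ

q1 (heat ice -12.8→0.0 °C): 90.4 × 2.1 × 12.8 = 2430 J
q2 (melt at 0 °C): 90.4 × 333.0 = 30103 J
q3 (heat water 0.0→40.2 °C): 90.4 × 4.21 × 40.2 = 15299 J
Total: 2430 + 30103 + 15299 = 47832 J = 47.8 kJ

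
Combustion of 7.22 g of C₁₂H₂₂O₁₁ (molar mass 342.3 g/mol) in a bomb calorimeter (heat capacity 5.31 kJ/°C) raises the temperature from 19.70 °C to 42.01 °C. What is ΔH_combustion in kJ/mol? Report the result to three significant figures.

ΔH = -5620 kJ/mol

ΔT = 42.01 − 19.70 = 22.31 °C
q_cal = C_cal × ΔT = 5.31 × 22.31 = 118.4661 kJ
n = 7.22 / 342.3 = 0.02109 mol
q_rxn = −q_cal = -118.4661 kJ
ΔH = -118.4661 / 0.02109 = -5617 kJ/mol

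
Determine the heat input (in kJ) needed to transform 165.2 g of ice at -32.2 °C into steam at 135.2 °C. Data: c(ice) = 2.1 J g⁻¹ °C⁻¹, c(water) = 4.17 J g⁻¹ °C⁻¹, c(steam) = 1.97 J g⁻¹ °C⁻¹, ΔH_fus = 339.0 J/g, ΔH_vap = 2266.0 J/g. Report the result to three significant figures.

q = 522 kJ

q1 (heat ice -32.2→0.0 °C): 165.2 × 2.1 × 32.2 = 11171 J
q2 (melt at 0 °C): 165.2 × 339.0 = 56003 J
q3 (heat water 0.0→100.0 °C): 165.2 × 4.17 × 100.0 = 68888 J
q4 (vaporize at 100 °C): 165.2 × 2266.0 = 374343 J
q5 (heat steam 100.0→135.2 °C): 165.2 × 1.97 × 35.2 = 11456 J
Total: 11171 + 56003 + 68888 + 374343 + 11456 = 521861 J = 522 kJ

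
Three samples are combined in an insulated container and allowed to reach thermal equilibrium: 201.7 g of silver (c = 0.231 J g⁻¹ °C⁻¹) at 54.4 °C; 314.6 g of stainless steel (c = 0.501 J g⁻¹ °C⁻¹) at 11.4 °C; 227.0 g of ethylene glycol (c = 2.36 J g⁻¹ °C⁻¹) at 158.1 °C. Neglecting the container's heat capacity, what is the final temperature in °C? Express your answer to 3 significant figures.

T_f = 120 °C

Σ mᵢcᵢ(T − Tᵢ) = 0  ⇒  T = Σ mᵢcᵢTᵢ / Σ mᵢcᵢ
Σ mᵢcᵢ = 201.7×0.231 + 314.6×0.501 + 227.0×2.36 = 739.9273
Σ mᵢcᵢTᵢ = 46.5927×54.4 + 157.6146×11.4 + 535.72×158.1 = 89029
T = 89029 / 739.9273 = 120.3 °C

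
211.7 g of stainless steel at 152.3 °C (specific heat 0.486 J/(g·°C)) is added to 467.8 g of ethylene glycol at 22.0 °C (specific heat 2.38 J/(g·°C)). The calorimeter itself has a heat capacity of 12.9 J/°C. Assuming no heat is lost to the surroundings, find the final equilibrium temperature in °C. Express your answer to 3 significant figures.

T_f = 32.9 °C

Heat lost by stainless steel = heat gained by ethylene glycol + calorimeter.
(211.7)(0.486)(152.3 − T) = [(467.8)(2.38) + 12.9](T − 22.0)
102.8862 (152.3 − T) = 1126.264 (T − 22.0)
15670 − 102.8862 T = 1126.264 T − 24778
40448 = 1229.1502 T
T = 32.91 °C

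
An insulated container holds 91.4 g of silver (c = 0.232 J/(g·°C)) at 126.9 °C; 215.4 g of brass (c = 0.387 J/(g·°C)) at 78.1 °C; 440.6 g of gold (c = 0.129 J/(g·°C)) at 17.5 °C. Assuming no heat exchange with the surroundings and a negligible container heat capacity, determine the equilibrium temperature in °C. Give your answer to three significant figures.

Σ mᵢcᵢ(T − Tᵢ) = 0  ⇒  T = Σ mᵢcᵢTᵢ / Σ mᵢcᵢ
Σ mᵢcᵢ = 91.4×0.232 + 215.4×0.387 + 440.6×0.129 = 161.4020
Σ mᵢcᵢTᵢ = 21.2048×126.9 + 83.3598×78.1 + 56.8374×17.5 = 10196
T = 10196 / 161.4020 = 63.17 °C

T_f = 63.2 °C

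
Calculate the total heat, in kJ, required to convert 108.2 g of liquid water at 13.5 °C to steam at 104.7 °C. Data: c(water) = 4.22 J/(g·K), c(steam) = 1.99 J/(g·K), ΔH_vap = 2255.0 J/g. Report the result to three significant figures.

q1 (heat water 13.5→100.0 °C): 108.2 × 4.22 × 86.5 = 39496 J
q2 (vaporize at 100 °C): 108.2 × 2255.0 = 243991 J
q3 (heat steam 100.0→104.7 °C): 108.2 × 1.99 × 4.7 = 1012 J
Total: 39496 + 243991 + 1012 = 284499 J = 284 kJ

q = 284 kJ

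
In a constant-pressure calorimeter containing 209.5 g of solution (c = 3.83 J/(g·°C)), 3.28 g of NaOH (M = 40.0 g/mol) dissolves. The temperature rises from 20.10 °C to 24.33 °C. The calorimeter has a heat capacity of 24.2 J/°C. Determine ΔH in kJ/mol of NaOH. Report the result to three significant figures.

|ΔT| = |24.33 − 20.10| = 4.23 °C
|q_surr| = (209.5 × 3.83 + 24.2) × 4.23 = 826.585 × 4.23 = 3496 J
n(NaOH) = 3.28 / 40.0 = 0.08200 mol
Temperature rose, so q_rxn = −|q_surr| = -3.496 kJ
ΔH = q_rxn / n = -42.63 kJ/mol

ΔH = -42.6 kJ/mol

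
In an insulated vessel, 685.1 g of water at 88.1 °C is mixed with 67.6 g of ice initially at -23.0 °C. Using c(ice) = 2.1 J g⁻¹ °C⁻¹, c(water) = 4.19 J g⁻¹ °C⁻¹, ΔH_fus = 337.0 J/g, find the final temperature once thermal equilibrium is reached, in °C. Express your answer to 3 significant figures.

T_f = 71.9 °C

Heat to bring ice to 0 °C and melt it: q₁ = 67.6×2.1×23.0 + 67.6×337.0 = 26046 J
Heat the water can supply cooling to 0 °C: 685.1×4.19×88.1 = 252897 J > q₁, so all ice melts.
Energy balance: 685.1×4.19×(88.1 − T) = 26046 + 67.6×4.19×(T − 0)
2870.569(88.1 − T) = 26046 + 283.244 T
252897 − 26046 = 3153.813 T
T = 226851 / 3153.813 = 71.93 °C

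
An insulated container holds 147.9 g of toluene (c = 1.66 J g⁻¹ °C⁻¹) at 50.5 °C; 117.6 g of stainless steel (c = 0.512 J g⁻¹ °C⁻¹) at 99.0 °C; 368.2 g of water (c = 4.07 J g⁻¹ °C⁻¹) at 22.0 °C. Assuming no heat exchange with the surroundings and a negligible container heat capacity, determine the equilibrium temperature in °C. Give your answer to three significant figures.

Σ mᵢcᵢ(T − Tᵢ) = 0  ⇒  T = Σ mᵢcᵢTᵢ / Σ mᵢcᵢ
Σ mᵢcᵢ = 147.9×1.66 + 117.6×0.512 + 368.2×4.07 = 1804.2992
Σ mᵢcᵢTᵢ = 245.514×50.5 + 60.2112×99.0 + 1498.574×22.0 = 51328
T = 51328 / 1804.2992 = 28.448 °C

T_f = 28.4 °C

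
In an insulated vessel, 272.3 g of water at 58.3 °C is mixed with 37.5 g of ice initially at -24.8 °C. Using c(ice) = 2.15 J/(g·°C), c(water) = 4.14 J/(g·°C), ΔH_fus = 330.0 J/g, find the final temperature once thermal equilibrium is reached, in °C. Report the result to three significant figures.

Heat to bring ice to 0 °C and melt it: q₁ = 37.5×2.15×24.8 + 37.5×330.0 = 14375 J
Heat the water can supply cooling to 0 °C: 272.3×4.14×58.3 = 65722.9 J > q₁, so all ice melts.
Energy balance: 272.3×4.14×(58.3 − T) = 14375 + 37.5×4.14×(T − 0)
1127.322(58.3 − T) = 14375 + 155.25 T
65722.9 − 14375 = 1282.572 T
T = 51347.9 / 1282.572 = 40.04 °C

T_f = 40.0 °C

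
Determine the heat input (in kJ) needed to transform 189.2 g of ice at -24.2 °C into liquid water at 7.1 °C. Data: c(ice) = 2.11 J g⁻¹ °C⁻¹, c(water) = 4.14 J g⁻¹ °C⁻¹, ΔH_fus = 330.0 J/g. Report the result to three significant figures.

q = 77.7 kJ

q1 (heat ice -24.2→0.0 °C): 189.2 × 2.11 × 24.2 = 9661 J
q2 (melt at 0 °C): 189.2 × 330.0 = 62436 J
q3 (heat water 0.0→7.1 °C): 189.2 × 4.14 × 7.1 = 5561 J
Total: 9661 + 62436 + 5561 = 77658 J = 77.7 kJ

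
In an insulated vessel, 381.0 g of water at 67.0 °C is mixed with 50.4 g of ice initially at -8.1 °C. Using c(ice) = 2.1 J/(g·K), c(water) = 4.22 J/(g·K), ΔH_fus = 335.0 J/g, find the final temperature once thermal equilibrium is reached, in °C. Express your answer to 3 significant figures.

T_f = 49.4 °C

Heat to bring ice to 0 °C and melt it: q₁ = 50.4×2.1×8.1 + 50.4×335.0 = 17741 J
Heat the water can supply cooling to 0 °C: 381.0×4.22×67.0 = 107724 J > q₁, so all ice melts.
Energy balance: 381.0×4.22×(67.0 − T) = 17741 + 50.4×4.22×(T − 0)
1607.82(67.0 − T) = 17741 + 212.688 T
107724 − 17741 = 1820.508 T
T = 89983 / 1820.508 = 49.43 °C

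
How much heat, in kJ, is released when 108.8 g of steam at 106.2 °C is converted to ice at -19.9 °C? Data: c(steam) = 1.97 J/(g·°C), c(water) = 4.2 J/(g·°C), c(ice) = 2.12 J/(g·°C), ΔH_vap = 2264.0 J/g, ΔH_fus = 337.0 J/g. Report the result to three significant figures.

q1 (cool steam 106.2→100 °C): 108.8 × 1.97 × 6.2 = 1329 J
q2 (condense at 100 °C): 108.8 × 2264.0 = 246323 J
q3 (cool water 100→0 °C): 108.8 × 4.2 × 100.0 = 45696 J
q4 (freeze at 0 °C): 108.8 × 337.0 = 36666 J
q5 (cool ice 0→-19.9 °C): 108.8 × 2.12 × 19.9 = 4590 J
Total: 1329 + 246323 + 45696 + 36666 + 4590 = 334604 J = 335 kJ

q = 335 kJ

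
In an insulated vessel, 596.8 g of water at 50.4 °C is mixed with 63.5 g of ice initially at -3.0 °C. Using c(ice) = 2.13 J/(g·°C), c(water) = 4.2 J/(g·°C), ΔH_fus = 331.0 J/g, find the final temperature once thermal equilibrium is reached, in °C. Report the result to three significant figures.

T_f = 37.8 °C

Heat to bring ice to 0 °C and melt it: q₁ = 63.5×2.13×3.0 + 63.5×331.0 = 21424 J
Heat the water can supply cooling to 0 °C: 596.8×4.2×50.4 = 126331 J > q₁, so all ice melts.
Energy balance: 596.8×4.2×(50.4 − T) = 21424 + 63.5×4.2×(T − 0)
2506.56(50.4 − T) = 21424 + 266.7 T
126331 − 21424 = 2773.26 T
T = 104907 / 2773.26 = 37.83 °C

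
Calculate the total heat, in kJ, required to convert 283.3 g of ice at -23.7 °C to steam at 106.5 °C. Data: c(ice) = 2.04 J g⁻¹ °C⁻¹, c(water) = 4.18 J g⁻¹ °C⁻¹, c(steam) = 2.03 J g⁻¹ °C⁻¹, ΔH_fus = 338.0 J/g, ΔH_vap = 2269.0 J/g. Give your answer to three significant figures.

q1 (heat ice -23.7→0.0 °C): 283.3 × 2.04 × 23.7 = 13697 J
q2 (melt at 0 °C): 283.3 × 338.0 = 95755 J
q3 (heat water 0.0→100.0 °C): 283.3 × 4.18 × 100.0 = 118419 J
q4 (vaporize at 100 °C): 283.3 × 2269.0 = 642808 J
q5 (heat steam 100.0→106.5 °C): 283.3 × 2.03 × 6.5 = 3738 J
Total: 13697 + 95755 + 118419 + 642808 + 3738 = 874417 J = 874 kJ

q = 874 kJ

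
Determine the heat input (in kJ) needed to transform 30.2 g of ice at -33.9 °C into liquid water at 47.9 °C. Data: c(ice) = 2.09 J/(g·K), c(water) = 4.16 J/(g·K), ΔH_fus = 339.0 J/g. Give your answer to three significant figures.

q1 (heat ice -33.9→0.0 °C): 30.2 × 2.09 × 33.9 = 2140 J
q2 (melt at 0 °C): 30.2 × 339.0 = 10238 J
q3 (heat water 0.0→47.9 °C): 30.2 × 4.16 × 47.9 = 6018 J
Total: 2140 + 10238 + 6018 = 18396 J = 18.4 kJ

q = 18.4 kJ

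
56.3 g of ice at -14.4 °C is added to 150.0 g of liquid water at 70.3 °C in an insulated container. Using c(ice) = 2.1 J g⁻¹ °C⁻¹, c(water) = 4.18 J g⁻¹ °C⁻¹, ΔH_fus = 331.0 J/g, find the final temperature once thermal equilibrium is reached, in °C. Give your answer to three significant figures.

Heat to bring ice to 0 °C and melt it: q₁ = 56.3×2.1×14.4 + 56.3×331.0 = 20338 J
Heat the water can supply cooling to 0 °C: 150.0×4.18×70.3 = 44078.1 J > q₁, so all ice melts.
Energy balance: 150.0×4.18×(70.3 − T) = 20338 + 56.3×4.18×(T − 0)
627(70.3 − T) = 20338 + 235.334 T
44078.1 − 20338 = 862.334 T
T = 23740.1 / 862.334 = 27.53 °C

T_f = 27.5 °C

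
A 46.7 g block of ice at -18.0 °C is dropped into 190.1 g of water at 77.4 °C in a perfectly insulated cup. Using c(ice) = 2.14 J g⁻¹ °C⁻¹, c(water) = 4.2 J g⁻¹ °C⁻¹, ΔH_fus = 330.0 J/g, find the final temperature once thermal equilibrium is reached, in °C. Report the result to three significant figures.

T_f = 44.8 °C

Heat to bring ice to 0 °C and melt it: q₁ = 46.7×2.14×18.0 + 46.7×330.0 = 17210 J
Heat the water can supply cooling to 0 °C: 190.1×4.2×77.4 = 61797.7 J > q₁, so all ice melts.
Energy balance: 190.1×4.2×(77.4 − T) = 17210 + 46.7×4.2×(T − 0)
798.42(77.4 − T) = 17210 + 196.14 T
61797.7 − 17210 = 994.56 T
T = 44587.7 / 994.56 = 44.83 °C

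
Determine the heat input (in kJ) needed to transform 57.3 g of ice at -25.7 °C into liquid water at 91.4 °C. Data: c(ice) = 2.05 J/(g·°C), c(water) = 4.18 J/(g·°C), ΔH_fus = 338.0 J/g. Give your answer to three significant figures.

q1 (heat ice -25.7→0.0 °C): 57.3 × 2.05 × 25.7 = 3019 J
q2 (melt at 0 °C): 57.3 × 338.0 = 19367 J
q3 (heat water 0.0→91.4 °C): 57.3 × 4.18 × 91.4 = 21892 J
Total: 3019 + 19367 + 21892 = 44278 J = 44.3 kJ

q = 44.3 kJ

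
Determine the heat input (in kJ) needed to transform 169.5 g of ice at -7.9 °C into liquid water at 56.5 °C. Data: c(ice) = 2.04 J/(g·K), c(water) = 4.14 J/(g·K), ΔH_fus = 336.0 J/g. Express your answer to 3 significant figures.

q = 99.3 kJ

q1 (heat ice -7.9→0.0 °C): 169.5 × 2.04 × 7.9 = 2732 J
q2 (melt at 0 °C): 169.5 × 336.0 = 56952 J
q3 (heat water 0.0→56.5 °C): 169.5 × 4.14 × 56.5 = 39648 J
Total: 2732 + 56952 + 39648 = 99332 J = 99.3 kJ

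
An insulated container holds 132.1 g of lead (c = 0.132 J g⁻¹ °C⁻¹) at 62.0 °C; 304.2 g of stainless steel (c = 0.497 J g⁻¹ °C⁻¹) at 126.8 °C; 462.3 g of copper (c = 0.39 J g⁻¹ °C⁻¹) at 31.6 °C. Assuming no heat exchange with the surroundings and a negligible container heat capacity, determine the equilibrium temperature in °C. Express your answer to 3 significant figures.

T_f = 74.4 °C

Σ mᵢcᵢ(T − Tᵢ) = 0  ⇒  T = Σ mᵢcᵢTᵢ / Σ mᵢcᵢ
Σ mᵢcᵢ = 132.1×0.132 + 304.2×0.497 + 462.3×0.39 = 348.9216
Σ mᵢcᵢTᵢ = 17.4372×62.0 + 151.1874×126.8 + 180.297×31.6 = 25949
T = 25949 / 348.9216 = 74.37 °C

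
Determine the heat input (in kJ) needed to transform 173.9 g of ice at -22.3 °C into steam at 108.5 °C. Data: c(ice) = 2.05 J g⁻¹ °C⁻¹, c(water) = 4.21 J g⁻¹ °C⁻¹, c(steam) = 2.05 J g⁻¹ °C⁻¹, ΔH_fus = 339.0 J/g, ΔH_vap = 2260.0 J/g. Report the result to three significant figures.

q = 536 kJ

q1 (heat ice -22.3→0.0 °C): 173.9 × 2.05 × 22.3 = 7950 J
q2 (melt at 0 °C): 173.9 × 339.0 = 58952 J
q3 (heat water 0.0→100.0 °C): 173.9 × 4.21 × 100.0 = 73212 J
q4 (vaporize at 100 °C): 173.9 × 2260.0 = 393014 J
q5 (heat steam 100.0→108.5 °C): 173.9 × 2.05 × 8.5 = 3030 J
Total: 7950 + 58952 + 73212 + 393014 + 3030 = 536158 J = 536 kJ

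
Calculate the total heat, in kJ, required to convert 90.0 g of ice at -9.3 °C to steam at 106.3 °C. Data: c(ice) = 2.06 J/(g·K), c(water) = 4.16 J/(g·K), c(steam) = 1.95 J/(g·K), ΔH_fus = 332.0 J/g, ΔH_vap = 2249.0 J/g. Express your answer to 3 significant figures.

q1 (heat ice -9.3→0.0 °C): 90.0 × 2.06 × 9.3 = 1724 J
q2 (melt at 0 °C): 90.0 × 332.0 = 29880 J
q3 (heat water 0.0→100.0 °C): 90.0 × 4.16 × 100.0 = 37440 J
q4 (vaporize at 100 °C): 90.0 × 2249.0 = 202410 J
q5 (heat steam 100.0→106.3 °C): 90.0 × 1.95 × 6.3 = 1106 J
Total: 1724 + 29880 + 37440 + 202410 + 1106 = 272560 J = 273 kJ

q = 273 kJ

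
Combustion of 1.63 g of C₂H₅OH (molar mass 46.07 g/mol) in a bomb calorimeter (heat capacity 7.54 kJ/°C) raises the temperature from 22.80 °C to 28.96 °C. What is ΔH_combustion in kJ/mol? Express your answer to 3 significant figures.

ΔH = -1310 kJ/mol

ΔT = 28.96 − 22.80 = 6.16 °C
q_cal = C_cal × ΔT = 7.54 × 6.16 = 46.4464 kJ
n = 1.63 / 46.07 = 0.03538 mol
q_rxn = −q_cal = -46.4464 kJ
ΔH = -46.4464 / 0.03538 = -1313 kJ/mol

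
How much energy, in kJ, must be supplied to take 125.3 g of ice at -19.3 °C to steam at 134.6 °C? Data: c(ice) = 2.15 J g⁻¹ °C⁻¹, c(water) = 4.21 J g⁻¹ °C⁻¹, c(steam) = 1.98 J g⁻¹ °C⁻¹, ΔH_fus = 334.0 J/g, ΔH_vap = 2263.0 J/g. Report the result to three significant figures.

q = 392 kJ

q1 (heat ice -19.3→0.0 °C): 125.3 × 2.15 × 19.3 = 5199 J
q2 (melt at 0 °C): 125.3 × 334.0 = 41850 J
q3 (heat water 0.0→100.0 °C): 125.3 × 4.21 × 100.0 = 52751 J
q4 (vaporize at 100 °C): 125.3 × 2263.0 = 283554 J
q5 (heat steam 100.0→134.6 °C): 125.3 × 1.98 × 34.6 = 8584 J
Total: 5199 + 41850 + 52751 + 283554 + 8584 = 391938 J = 392 kJ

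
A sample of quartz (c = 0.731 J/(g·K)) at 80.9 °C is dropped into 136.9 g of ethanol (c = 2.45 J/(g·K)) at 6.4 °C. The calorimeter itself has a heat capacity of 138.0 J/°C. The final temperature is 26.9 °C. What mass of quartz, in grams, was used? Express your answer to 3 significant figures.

m = 246 g

q_gained = (136.9 × 2.45 + 138.0) × (26.9 − 6.4) = 9705 J
q_lost = m × 0.731 × (80.9 − 26.9) = 39.474 m
m = 9705 / 39.474 = 246 g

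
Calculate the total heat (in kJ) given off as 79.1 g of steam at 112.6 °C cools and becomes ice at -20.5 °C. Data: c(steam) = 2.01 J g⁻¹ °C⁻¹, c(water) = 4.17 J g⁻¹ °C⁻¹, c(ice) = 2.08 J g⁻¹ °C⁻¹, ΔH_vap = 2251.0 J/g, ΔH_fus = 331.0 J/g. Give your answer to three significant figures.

q = 243 kJ

q1 (cool steam 112.6→100 °C): 79.1 × 2.01 × 12.6 = 2003 J
q2 (condense at 100 °C): 79.1 × 2251.0 = 178054 J
q3 (cool water 100→0 °C): 79.1 × 4.17 × 100.0 = 32985 J
q4 (freeze at 0 °C): 79.1 × 331.0 = 26182 J
q5 (cool ice 0→-20.5 °C): 79.1 × 2.08 × 20.5 = 3373 J
Total: 2003 + 178054 + 32985 + 26182 + 3373 = 242597 J = 243 kJ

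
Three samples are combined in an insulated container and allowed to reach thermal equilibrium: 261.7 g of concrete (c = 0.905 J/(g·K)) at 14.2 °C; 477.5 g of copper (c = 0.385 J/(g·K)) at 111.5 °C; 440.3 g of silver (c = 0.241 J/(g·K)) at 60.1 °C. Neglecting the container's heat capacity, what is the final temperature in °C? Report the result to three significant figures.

T_f = 57.4 °C

Σ mᵢcᵢ(T − Tᵢ) = 0  ⇒  T = Σ mᵢcᵢTᵢ / Σ mᵢcᵢ
Σ mᵢcᵢ = 261.7×0.905 + 477.5×0.385 + 440.3×0.241 = 526.7883
Σ mᵢcᵢTᵢ = 236.8385×14.2 + 183.8375×111.5 + 106.1123×60.1 = 30238
T = 30238 / 526.7883 = 57.40 °C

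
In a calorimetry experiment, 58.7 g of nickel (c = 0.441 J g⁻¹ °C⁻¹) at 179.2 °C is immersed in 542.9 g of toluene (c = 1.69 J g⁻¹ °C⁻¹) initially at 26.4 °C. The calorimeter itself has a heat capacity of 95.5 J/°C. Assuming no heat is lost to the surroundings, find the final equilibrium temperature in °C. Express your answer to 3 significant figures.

T_f = 30.2 °C

Heat lost by nickel = heat gained by toluene + calorimeter.
(58.7)(0.441)(179.2 − T) = [(542.9)(1.69) + 95.5](T − 26.4)
25.8867 (179.2 − T) = 1013.001 (T − 26.4)
4638.9 − 25.8867 T = 1013.001 T − 26743
31381.9 = 1038.8877 T
T = 30.21 °C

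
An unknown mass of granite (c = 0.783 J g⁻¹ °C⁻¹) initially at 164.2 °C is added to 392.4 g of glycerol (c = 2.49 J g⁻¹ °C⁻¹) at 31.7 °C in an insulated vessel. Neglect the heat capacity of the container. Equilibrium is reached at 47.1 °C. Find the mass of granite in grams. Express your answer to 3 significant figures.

q_gained = (392.4 × 2.49) × (47.1 − 31.7) = 15050 J
q_lost = m × 0.783 × (164.2 − 47.1) = 91.6893 m
m = 15050 / 91.6893 = 164 g

m = 164 g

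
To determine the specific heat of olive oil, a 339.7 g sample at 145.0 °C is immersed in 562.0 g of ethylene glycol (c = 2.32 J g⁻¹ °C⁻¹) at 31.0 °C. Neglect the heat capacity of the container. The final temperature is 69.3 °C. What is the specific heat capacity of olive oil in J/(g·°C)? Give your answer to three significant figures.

c = 1.94 J/(g·°C)

q_gained = (562.0 × 2.32) × (69.3 − 31.0) = 49940 J
q_lost = 339.7 × c × (145.0 − 69.3) = 25715.29 c
Set equal: c = 49940 / 25715.29 = 1.94 J/(g·°C)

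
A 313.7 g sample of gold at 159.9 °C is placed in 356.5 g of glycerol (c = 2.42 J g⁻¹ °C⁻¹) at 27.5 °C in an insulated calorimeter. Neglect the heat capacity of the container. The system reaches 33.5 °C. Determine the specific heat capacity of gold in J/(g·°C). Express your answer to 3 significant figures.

q_gained = (356.5 × 2.42) × (33.5 − 27.5) = 5176 J
q_lost = 313.7 × c × (159.9 − 33.5) = 39651.68 c
Set equal: c = 5176 / 39651.68 = 0.131 J/(g·°C)

c = 0.131 J/(g·°C)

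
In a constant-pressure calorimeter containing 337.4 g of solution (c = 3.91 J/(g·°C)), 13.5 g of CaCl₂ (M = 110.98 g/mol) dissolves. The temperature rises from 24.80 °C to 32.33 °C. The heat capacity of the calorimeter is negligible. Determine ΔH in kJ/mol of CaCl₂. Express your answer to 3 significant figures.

ΔH = -81.7 kJ/mol

|ΔT| = |32.33 − 24.80| = 7.53 °C
|q_surr| = (337.4 × 3.91) × 7.53 = 1319.234 × 7.53 = 9934 J
n(CaCl₂) = 13.5 / 110.98 = 0.1216 mol
Temperature rose, so q_rxn = −|q_surr| = -9.934 kJ
ΔH = q_rxn / n = -81.69 kJ/mol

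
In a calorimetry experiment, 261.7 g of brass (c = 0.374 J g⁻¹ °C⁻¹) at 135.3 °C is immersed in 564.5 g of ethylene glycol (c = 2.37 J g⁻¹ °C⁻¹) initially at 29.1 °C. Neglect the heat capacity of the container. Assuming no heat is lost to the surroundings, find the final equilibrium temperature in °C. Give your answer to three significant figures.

Heat lost by brass = heat gained by ethylene glycol.
(261.7)(0.374)(135.3 − T) = (564.5)(2.37)(T − 29.1)
97.8758 (135.3 − T) = 1337.865 (T − 29.1)
13243 − 97.8758 T = 1337.865 T − 38932
52175 = 1435.7408 T
T = 36.34 °C

T_f = 36.3 °C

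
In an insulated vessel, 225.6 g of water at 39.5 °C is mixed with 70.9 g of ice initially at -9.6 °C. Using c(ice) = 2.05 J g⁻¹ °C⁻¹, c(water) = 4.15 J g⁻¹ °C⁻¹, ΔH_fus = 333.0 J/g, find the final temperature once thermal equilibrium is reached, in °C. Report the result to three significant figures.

T_f = 9.73 °C

Heat to bring ice to 0 °C and melt it: q₁ = 70.9×2.05×9.6 + 70.9×333.0 = 25005 J
Heat the water can supply cooling to 0 °C: 225.6×4.15×39.5 = 36981.5 J > q₁, so all ice melts.
Energy balance: 225.6×4.15×(39.5 − T) = 25005 + 70.9×4.15×(T − 0)
936.24(39.5 − T) = 25005 + 294.235 T
36981.5 − 25005 = 1230.475 T
T = 11976.5 / 1230.475 = 9.733 °C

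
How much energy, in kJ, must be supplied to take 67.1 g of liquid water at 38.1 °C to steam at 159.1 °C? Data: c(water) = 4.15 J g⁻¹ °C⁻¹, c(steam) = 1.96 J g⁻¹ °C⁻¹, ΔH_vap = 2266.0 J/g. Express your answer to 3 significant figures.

q = 177 kJ

q1 (heat water 38.1→100.0 °C): 67.1 × 4.15 × 61.9 = 17237 J
q2 (vaporize at 100 °C): 67.1 × 2266.0 = 152049 J
q3 (heat steam 100.0→159.1 °C): 67.1 × 1.96 × 59.1 = 7773 J
Total: 17237 + 152049 + 7773 = 177059 J = 177 kJ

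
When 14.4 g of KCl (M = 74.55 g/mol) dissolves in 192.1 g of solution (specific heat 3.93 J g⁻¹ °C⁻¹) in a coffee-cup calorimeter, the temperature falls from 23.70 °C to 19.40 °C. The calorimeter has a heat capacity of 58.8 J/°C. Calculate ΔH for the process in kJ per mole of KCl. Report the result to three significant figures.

ΔH = 18.1 kJ/mol

|ΔT| = |19.40 − 23.70| = 4.30 °C
|q_surr| = (192.1 × 3.93 + 58.8) × 4.30 = 813.753 × 4.30 = 3499 J
n(KCl) = 14.4 / 74.55 = 0.1932 mol
Temperature fell, so q_rxn = +|q_surr| = 3.499 kJ
ΔH = q_rxn / n = 18.11 kJ/mol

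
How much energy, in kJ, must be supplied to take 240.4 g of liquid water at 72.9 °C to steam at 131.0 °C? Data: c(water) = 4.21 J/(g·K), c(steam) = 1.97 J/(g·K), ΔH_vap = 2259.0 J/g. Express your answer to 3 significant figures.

q1 (heat water 72.9→100.0 °C): 240.4 × 4.21 × 27.1 = 27427 J
q2 (vaporize at 100 °C): 240.4 × 2259.0 = 543064 J
q3 (heat steam 100.0→131.0 °C): 240.4 × 1.97 × 31.0 = 14681 J
Total: 27427 + 543064 + 14681 = 585172 J = 585 kJ

q = 585 kJ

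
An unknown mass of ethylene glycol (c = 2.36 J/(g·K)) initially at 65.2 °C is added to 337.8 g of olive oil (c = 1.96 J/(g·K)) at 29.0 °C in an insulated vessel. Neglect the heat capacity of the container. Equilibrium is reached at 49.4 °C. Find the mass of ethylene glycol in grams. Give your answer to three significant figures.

m = 362 g

q_gained = (337.8 × 1.96) × (49.4 − 29.0) = 13510 J
q_lost = m × 2.36 × (65.2 − 49.4) = 37.288 m
m = 13510 / 37.288 = 362 g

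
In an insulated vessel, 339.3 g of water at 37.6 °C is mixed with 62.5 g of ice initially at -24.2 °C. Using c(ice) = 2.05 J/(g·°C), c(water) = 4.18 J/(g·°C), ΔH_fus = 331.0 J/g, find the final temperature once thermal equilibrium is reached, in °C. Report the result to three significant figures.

T_f = 17.6 °C

Heat to bring ice to 0 °C and melt it: q₁ = 62.5×2.05×24.2 + 62.5×331.0 = 23788 J
Heat the water can supply cooling to 0 °C: 339.3×4.18×37.6 = 53327.1 J > q₁, so all ice melts.
Energy balance: 339.3×4.18×(37.6 − T) = 23788 + 62.5×4.18×(T − 0)
1418.274(37.6 − T) = 23788 + 261.25 T
53327.1 − 23788 = 1679.524 T
T = 29539.1 / 1679.524 = 17.59 °C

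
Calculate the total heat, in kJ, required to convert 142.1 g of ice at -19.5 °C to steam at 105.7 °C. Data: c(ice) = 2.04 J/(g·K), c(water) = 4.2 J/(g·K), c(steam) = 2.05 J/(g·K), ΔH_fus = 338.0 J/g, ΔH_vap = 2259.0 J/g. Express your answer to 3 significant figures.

q1 (heat ice -19.5→0.0 °C): 142.1 × 2.04 × 19.5 = 5653 J
q2 (melt at 0 °C): 142.1 × 338.0 = 48030 J
q3 (heat water 0.0→100.0 °C): 142.1 × 4.2 × 100.0 = 59682 J
q4 (vaporize at 100 °C): 142.1 × 2259.0 = 321004 J
q5 (heat steam 100.0→105.7 °C): 142.1 × 2.05 × 5.7 = 1660 J
Total: 5653 + 48030 + 59682 + 321004 + 1660 = 436029 J = 436 kJ

q = 436 kJ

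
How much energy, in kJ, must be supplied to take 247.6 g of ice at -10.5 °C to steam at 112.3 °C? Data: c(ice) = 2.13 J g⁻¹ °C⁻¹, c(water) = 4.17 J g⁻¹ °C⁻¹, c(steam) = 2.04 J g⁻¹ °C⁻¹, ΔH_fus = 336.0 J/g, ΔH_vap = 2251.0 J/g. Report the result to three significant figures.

q = 756 kJ

q1 (heat ice -10.5→0.0 °C): 247.6 × 2.13 × 10.5 = 5538 J
q2 (melt at 0 °C): 247.6 × 336.0 = 83194 J
q3 (heat water 0.0→100.0 °C): 247.6 × 4.17 × 100.0 = 103249 J
q4 (vaporize at 100 °C): 247.6 × 2251.0 = 557348 J
q5 (heat steam 100.0→112.3 °C): 247.6 × 2.04 × 12.3 = 6213 J
Total: 5538 + 83194 + 103249 + 557348 + 6213 = 755542 J = 756 kJ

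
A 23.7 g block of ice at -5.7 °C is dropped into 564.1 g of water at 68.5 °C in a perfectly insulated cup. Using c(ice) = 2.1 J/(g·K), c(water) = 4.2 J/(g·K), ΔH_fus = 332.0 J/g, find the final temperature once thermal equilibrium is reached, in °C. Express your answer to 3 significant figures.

Heat to bring ice to 0 °C and melt it: q₁ = 23.7×2.1×5.7 + 23.7×332.0 = 8152.1 J
Heat the water can supply cooling to 0 °C: 564.1×4.2×68.5 = 162292 J > q₁, so all ice melts.
Energy balance: 564.1×4.2×(68.5 − T) = 8152.1 + 23.7×4.2×(T − 0)
2369.22(68.5 − T) = 8152.1 + 99.54 T
162292 − 8152.1 = 2468.76 T
T = 154139.9 / 2468.76 = 62.44 °C

T_f = 62.4 °C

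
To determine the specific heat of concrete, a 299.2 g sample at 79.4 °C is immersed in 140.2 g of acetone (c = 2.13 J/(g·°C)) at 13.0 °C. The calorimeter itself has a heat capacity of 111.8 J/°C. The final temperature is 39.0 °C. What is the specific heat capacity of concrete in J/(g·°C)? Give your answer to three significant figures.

q_gained = (140.2 × 2.13 + 111.8) × (39.0 − 13.0) = 10670 J
q_lost = 299.2 × c × (79.4 − 39.0) = 12087.68 c
Set equal: c = 10670 / 12087.68 = 0.883 J/(g·°C)

c = 0.883 J/(g·°C)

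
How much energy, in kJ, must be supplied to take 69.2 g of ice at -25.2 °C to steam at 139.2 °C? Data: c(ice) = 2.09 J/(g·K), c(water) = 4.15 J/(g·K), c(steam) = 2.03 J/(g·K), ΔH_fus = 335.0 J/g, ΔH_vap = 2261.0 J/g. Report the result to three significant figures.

q1 (heat ice -25.2→0.0 °C): 69.2 × 2.09 × 25.2 = 3645 J
q2 (melt at 0 °C): 69.2 × 335.0 = 23182 J
q3 (heat water 0.0→100.0 °C): 69.2 × 4.15 × 100.0 = 28718 J
q4 (vaporize at 100 °C): 69.2 × 2261.0 = 156461 J
q5 (heat steam 100.0→139.2 °C): 69.2 × 2.03 × 39.2 = 5507 J
Total: 3645 + 23182 + 28718 + 156461 + 5507 = 217513 J = 218 kJ

q = 218 kJ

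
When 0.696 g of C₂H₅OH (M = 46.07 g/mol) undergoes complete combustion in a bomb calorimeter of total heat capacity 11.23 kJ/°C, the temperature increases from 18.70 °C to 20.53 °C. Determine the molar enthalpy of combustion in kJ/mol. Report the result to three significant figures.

ΔT = 20.53 − 18.70 = 1.83 °C
q_cal = C_cal × ΔT = 11.23 × 1.83 = 20.5509 kJ
n = 0.696 / 46.07 = 0.01511 mol
q_rxn = −q_cal = -20.5509 kJ
ΔH = -20.5509 / 0.01511 = -1360 kJ/mol

ΔH = -1360 kJ/mol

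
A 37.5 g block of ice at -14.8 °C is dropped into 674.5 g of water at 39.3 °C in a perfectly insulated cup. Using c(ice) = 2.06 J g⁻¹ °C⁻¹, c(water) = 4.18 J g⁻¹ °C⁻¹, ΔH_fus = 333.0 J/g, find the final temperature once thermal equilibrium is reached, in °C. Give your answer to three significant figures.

Heat to bring ice to 0 °C and melt it: q₁ = 37.5×2.06×14.8 + 37.5×333.0 = 13631 J
Heat the water can supply cooling to 0 °C: 674.5×4.18×39.3 = 110803 J > q₁, so all ice melts.
Energy balance: 674.5×4.18×(39.3 − T) = 13631 + 37.5×4.18×(T − 0)
2819.41(39.3 − T) = 13631 + 156.75 T
110803 − 13631 = 2976.16 T
T = 97172 / 2976.16 = 32.65 °C

T_f = 32.7 °C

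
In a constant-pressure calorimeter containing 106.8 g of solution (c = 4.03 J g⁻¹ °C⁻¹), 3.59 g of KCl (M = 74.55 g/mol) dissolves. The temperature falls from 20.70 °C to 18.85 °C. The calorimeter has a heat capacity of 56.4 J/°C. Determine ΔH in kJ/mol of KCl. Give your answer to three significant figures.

|ΔT| = |18.85 − 20.70| = 1.85 °C
|q_surr| = (106.8 × 4.03 + 56.4) × 1.85 = 486.804 × 1.85 = 900.6 J
n(KCl) = 3.59 / 74.55 = 0.04816 mol
Temperature fell, so q_rxn = +|q_surr| = 0.9006 kJ
ΔH = q_rxn / n = 18.70 kJ/mol

ΔH = 18.7 kJ/mol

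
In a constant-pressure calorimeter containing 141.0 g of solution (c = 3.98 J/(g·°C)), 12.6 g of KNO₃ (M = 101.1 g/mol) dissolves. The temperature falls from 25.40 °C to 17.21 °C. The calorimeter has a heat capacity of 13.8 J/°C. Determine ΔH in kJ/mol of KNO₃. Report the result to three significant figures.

|ΔT| = |17.21 − 25.40| = 8.19 °C
|q_surr| = (141.0 × 3.98 + 13.8) × 8.19 = 574.98 × 8.19 = 4709 J
n(KNO₃) = 12.6 / 101.1 = 0.1246 mol
Temperature fell, so q_rxn = +|q_surr| = 4.709 kJ
ΔH = q_rxn / n = 37.79 kJ/mol

ΔH = 37.8 kJ/mol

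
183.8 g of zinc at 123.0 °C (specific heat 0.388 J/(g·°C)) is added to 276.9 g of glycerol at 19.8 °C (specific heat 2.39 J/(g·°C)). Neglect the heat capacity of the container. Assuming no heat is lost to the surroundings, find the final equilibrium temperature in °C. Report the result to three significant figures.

T_f = 29.8 °C

Heat lost by zinc = heat gained by glycerol.
(183.8)(0.388)(123.0 − T) = (276.9)(2.39)(T − 19.8)
71.3144 (123.0 − T) = 661.791 (T − 19.8)
8771.7 − 71.3144 T = 661.791 T − 13103
21874.7 = 733.1054 T
T = 29.84 °C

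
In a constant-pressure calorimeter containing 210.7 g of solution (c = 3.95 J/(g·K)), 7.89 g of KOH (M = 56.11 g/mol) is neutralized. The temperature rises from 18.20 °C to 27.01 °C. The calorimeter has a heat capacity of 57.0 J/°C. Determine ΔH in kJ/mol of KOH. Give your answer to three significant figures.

ΔH = -55.7 kJ/mol

|ΔT| = |27.01 − 18.20| = 8.81 °C
|q_surr| = (210.7 × 3.95 + 57.0) × 8.81 = 889.265 × 8.81 = 7834 J
n(KOH) = 7.89 / 56.11 = 0.1406 mol
Temperature rose, so q_rxn = −|q_surr| = -7.834 kJ
ΔH = q_rxn / n = -55.72 kJ/mol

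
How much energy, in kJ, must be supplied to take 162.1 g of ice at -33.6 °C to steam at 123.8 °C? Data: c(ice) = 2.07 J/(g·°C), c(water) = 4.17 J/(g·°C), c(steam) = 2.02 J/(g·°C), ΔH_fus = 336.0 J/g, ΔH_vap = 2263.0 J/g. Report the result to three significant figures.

q = 508 kJ

q1 (heat ice -33.6→0.0 °C): 162.1 × 2.07 × 33.6 = 11274 J
q2 (melt at 0 °C): 162.1 × 336.0 = 54466 J
q3 (heat water 0.0→100.0 °C): 162.1 × 4.17 × 100.0 = 67596 J
q4 (vaporize at 100 °C): 162.1 × 2263.0 = 366832 J
q5 (heat steam 100.0→123.8 °C): 162.1 × 2.02 × 23.8 = 7793 J
Total: 11274 + 54466 + 67596 + 366832 + 7793 = 507961 J = 508 kJ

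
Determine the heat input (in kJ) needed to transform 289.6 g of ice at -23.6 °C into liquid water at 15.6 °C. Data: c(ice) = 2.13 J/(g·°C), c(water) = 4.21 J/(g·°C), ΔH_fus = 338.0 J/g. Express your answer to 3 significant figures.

q = 131 kJ

q1 (heat ice -23.6→0.0 °C): 289.6 × 2.13 × 23.6 = 14558 J
q2 (melt at 0 °C): 289.6 × 338.0 = 97885 J
q3 (heat water 0.0→15.6 °C): 289.6 × 4.21 × 15.6 = 19020 J
Total: 14558 + 97885 + 19020 = 131463 J = 131 kJ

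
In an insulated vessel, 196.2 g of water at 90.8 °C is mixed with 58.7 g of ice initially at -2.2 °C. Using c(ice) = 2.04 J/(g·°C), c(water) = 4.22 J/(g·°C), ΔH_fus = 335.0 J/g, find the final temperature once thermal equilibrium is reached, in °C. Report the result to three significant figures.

Heat to bring ice to 0 °C and melt it: q₁ = 58.7×2.04×2.2 + 58.7×335.0 = 19928 J
Heat the water can supply cooling to 0 °C: 196.2×4.22×90.8 = 75179.1 J > q₁, so all ice melts.
Energy balance: 196.2×4.22×(90.8 − T) = 19928 + 58.7×4.22×(T − 0)
827.964(90.8 − T) = 19928 + 247.714 T
75179.1 − 19928 = 1075.678 T
T = 55251.1 / 1075.678 = 51.36 °C

T_f = 51.4 °C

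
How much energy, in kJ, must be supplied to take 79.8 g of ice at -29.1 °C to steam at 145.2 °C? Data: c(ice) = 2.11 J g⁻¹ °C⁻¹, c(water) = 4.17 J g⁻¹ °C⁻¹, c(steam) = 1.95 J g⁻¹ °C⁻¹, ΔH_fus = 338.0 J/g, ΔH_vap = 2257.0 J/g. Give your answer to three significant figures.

q = 252 kJ

q1 (heat ice -29.1→0.0 °C): 79.8 × 2.11 × 29.1 = 4900 J
q2 (melt at 0 °C): 79.8 × 338.0 = 26972 J
q3 (heat water 0.0→100.0 °C): 79.8 × 4.17 × 100.0 = 33277 J
q4 (vaporize at 100 °C): 79.8 × 2257.0 = 180109 J
q5 (heat steam 100.0→145.2 °C): 79.8 × 1.95 × 45.2 = 7034 J
Total: 4900 + 26972 + 33277 + 180109 + 7034 = 252292 J = 252 kJ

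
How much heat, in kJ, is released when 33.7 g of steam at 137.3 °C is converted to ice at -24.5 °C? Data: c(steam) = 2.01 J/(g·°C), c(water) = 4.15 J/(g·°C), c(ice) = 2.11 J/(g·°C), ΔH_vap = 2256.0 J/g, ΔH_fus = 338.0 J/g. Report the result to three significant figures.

q = 106 kJ

q1 (cool steam 137.3→100 °C): 33.7 × 2.01 × 37.3 = 2527 J
q2 (condense at 100 °C): 33.7 × 2256.0 = 76027 J
q3 (cool water 100→0 °C): 33.7 × 4.15 × 100.0 = 13986 J
q4 (freeze at 0 °C): 33.7 × 338.0 = 11391 J
q5 (cool ice 0→-24.5 °C): 33.7 × 2.11 × 24.5 = 1742 J
Total: 2527 + 76027 + 13986 + 11391 + 1742 = 105673 J = 106 kJ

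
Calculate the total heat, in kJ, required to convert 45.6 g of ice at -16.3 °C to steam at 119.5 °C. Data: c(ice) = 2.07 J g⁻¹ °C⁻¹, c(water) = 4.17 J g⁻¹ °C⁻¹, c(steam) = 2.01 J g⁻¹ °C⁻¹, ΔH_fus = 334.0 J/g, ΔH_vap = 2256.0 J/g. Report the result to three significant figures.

q1 (heat ice -16.3→0.0 °C): 45.6 × 2.07 × 16.3 = 1539 J
q2 (melt at 0 °C): 45.6 × 334.0 = 15230 J
q3 (heat water 0.0→100.0 °C): 45.6 × 4.17 × 100.0 = 19015 J
q4 (vaporize at 100 °C): 45.6 × 2256.0 = 102874 J
q5 (heat steam 100.0→119.5 °C): 45.6 × 2.01 × 19.5 = 1787 J
Total: 1539 + 15230 + 19015 + 102874 + 1787 = 140445 J = 140 kJ

q = 140 kJ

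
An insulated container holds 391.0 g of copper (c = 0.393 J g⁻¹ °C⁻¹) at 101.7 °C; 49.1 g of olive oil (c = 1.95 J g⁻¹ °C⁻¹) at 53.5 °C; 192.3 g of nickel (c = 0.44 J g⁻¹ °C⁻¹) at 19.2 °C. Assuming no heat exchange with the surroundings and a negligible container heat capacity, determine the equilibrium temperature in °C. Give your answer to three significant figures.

Σ mᵢcᵢ(T − Tᵢ) = 0  ⇒  T = Σ mᵢcᵢTᵢ / Σ mᵢcᵢ
Σ mᵢcᵢ = 391.0×0.393 + 49.1×1.95 + 192.3×0.44 = 334.020
Σ mᵢcᵢTᵢ = 153.663×101.7 + 95.745×53.5 + 84.612×19.2 = 22374
T = 22374 / 334.020 = 66.98 °C

T_f = 67.0 °C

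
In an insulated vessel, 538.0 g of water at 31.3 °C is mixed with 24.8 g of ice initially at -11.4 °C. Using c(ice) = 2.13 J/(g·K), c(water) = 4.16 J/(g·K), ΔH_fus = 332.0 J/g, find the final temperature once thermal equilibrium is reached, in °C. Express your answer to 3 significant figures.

Heat to bring ice to 0 °C and melt it: q₁ = 24.8×2.13×11.4 + 24.8×332.0 = 8835.8 J
Heat the water can supply cooling to 0 °C: 538.0×4.16×31.3 = 70051.9 J > q₁, so all ice melts.
Energy balance: 538.0×4.16×(31.3 − T) = 8835.8 + 24.8×4.16×(T − 0)
2238.08(31.3 − T) = 8835.8 + 103.168 T
70051.9 − 8835.8 = 2341.248 T
T = 61216.1 / 2341.248 = 26.147 °C

T_f = 26.1 °C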